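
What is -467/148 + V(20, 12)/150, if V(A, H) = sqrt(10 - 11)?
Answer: -467/148 + I/150 ≈ -3.1554 + 0.0066667*I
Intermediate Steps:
V(A, H) = I (V(A, H) = sqrt(-1) = I)
-467/148 + V(20, 12)/150 = -467/148 + I/150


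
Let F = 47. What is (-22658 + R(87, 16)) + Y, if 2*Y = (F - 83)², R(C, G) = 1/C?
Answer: -1914869/87 ≈ -22010.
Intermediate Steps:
Y = 648 (Y = (47 - 83)²/2 = (½)*(-36)² = (½)*1296 = 648)
(-22658 + R(87, 16)) + Y = (-22658 + 1/87) + 648 = -1971245/87 + 648 = -1914869/87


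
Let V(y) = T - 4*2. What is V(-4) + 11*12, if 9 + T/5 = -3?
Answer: 64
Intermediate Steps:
T = -60 (T = -45 + 5*(-3) = -45 - 15 = -60)
V(y) = -68 (V(y) = -60 - 4*2 = -60 - 8 = -68)
V(-4) + 11*12 = -68 + 11*12 = -68 + 132 = 64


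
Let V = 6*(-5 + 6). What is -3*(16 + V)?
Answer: -66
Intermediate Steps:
V = 6 (V = 6*1 = 6)
-3*(16 + V) = -3*(16 + 6) = -3*22 = -66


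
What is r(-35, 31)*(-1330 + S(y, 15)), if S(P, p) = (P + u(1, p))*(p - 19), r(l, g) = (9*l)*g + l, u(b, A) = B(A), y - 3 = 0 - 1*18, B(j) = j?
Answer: 13034000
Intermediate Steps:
y = -15 (y = 3 + (0 - 1*18) = 3 + (0 - 18) = 3 - 18 = -15)
u(b, A) = A
r(l, g) = l + 9*g*l (r(l, g) = 9*g*l + l = l + 9*g*l)
S(P, p) = (-19 + p)*(P + p) (S(P, p) = (P + p)*(p - 19) = (P + p)*(-19 + p) = (-19 + p)*(P + p))
r(-35, 31)*(-1330 + S(y, 15)) = (-35*(1 + 9*31))*(-1330 + (15² - 19*(-15) - 19*15 - 15*15)) = (-35*(1 + 279))*(-1330 + (225 + 285 - 285 - 225)) = (-35*280)*(-1330 + 0) = -9800*(-1330) = 13034000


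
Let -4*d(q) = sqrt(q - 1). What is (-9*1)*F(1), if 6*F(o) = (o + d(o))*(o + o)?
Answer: -3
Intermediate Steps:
d(q) = -sqrt(-1 + q)/4 (d(q) = -sqrt(q - 1)/4 = -sqrt(-1 + q)/4)
F(o) = o*(o - sqrt(-1 + o)/4)/3 (F(o) = ((o - sqrt(-1 + o)/4)*(o + o))/6 = ((o - sqrt(-1 + o)/4)*(2*o))/6 = (2*o*(o - sqrt(-1 + o)/4))/6 = o*(o - sqrt(-1 + o)/4)/3)
(-9*1)*F(1) = (-9*1)*((1/12)*1*(-sqrt(-1 + 1) + 4*1)) = -3*(-sqrt(0) + 4)/4 = -3*(-1*0 + 4)/4 = -3*(0 + 4)/4 = -3*4/4 = -9*1/3 = -3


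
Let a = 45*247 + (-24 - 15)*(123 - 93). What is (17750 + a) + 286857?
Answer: 314552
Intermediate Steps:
a = 9945 (a = 11115 - 39*30 = 11115 - 1170 = 9945)
(17750 + a) + 286857 = (17750 + 9945) + 286857 = 27695 + 286857 = 314552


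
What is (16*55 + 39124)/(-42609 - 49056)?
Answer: -40004/91665 ≈ -0.43642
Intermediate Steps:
(16*55 + 39124)/(-42609 - 49056) = (880 + 39124)/(-91665) = 40004*(-1/91665) = -40004/91665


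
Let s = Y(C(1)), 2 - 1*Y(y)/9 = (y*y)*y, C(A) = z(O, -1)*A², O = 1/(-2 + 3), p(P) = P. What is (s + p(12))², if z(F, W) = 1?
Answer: 441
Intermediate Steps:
O = 1 (O = 1/1 = 1)
C(A) = A² (C(A) = 1*A² = A²)
Y(y) = 18 - 9*y³ (Y(y) = 18 - 9*y*y*y = 18 - 9*y²*y = 18 - 9*y³)
s = 9 (s = 18 - 9*(1²)³ = 18 - 9*1³ = 18 - 9*1 = 18 - 9 = 9)
(s + p(12))² = (9 + 12)² = 21² = 441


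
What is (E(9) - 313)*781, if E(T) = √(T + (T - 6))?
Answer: -244453 + 1562*√3 ≈ -2.4175e+5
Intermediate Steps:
E(T) = √(-6 + 2*T) (E(T) = √(T + (-6 + T)) = √(-6 + 2*T))
(E(9) - 313)*781 = (√(-6 + 2*9) - 313)*781 = (√(-6 + 18) - 313)*781 = (√12 - 313)*781 = (2*√3 - 313)*781 = (-313 + 2*√3)*781 = -244453 + 1562*√3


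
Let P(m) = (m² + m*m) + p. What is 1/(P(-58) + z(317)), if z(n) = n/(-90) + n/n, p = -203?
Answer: 90/587023 ≈ 0.00015332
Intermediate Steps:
P(m) = -203 + 2*m² (P(m) = (m² + m*m) - 203 = (m² + m²) - 203 = 2*m² - 203 = -203 + 2*m²)
z(n) = 1 - n/90 (z(n) = n*(-1/90) + 1 = -n/90 + 1 = 1 - n/90)
1/(P(-58) + z(317)) = 1/((-203 + 2*(-58)²) + (1 - 1/90*317)) = 1/((-203 + 2*3364) + (1 - 317/90)) = 1/((-203 + 6728) - 227/90) = 1/(6525 - 227/90) = 1/(587023/90) = 90/587023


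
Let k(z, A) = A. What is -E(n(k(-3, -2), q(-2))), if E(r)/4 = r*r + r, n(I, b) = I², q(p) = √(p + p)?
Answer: -80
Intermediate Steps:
q(p) = √2*√p (q(p) = √(2*p) = √2*√p)
E(r) = 4*r + 4*r² (E(r) = 4*(r*r + r) = 4*(r² + r) = 4*(r + r²) = 4*r + 4*r²)
-E(n(k(-3, -2), q(-2))) = -4*(-2)²*(1 + (-2)²) = -4*4*(1 + 4) = -4*4*5 = -1*80 = -80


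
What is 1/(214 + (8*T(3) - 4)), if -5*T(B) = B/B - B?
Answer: 5/1066 ≈ 0.0046904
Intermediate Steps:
T(B) = -⅕ + B/5 (T(B) = -(B/B - B)/5 = -(1 - B)/5 = -⅕ + B/5)
1/(214 + (8*T(3) - 4)) = 1/(214 + (8*(-⅕ + (⅕)*3) - 4)) = 1/(214 + (8*(-⅕ + ⅗) - 4)) = 1/(214 + (8*(⅖) - 4)) = 1/(214 + (16/5 - 4)) = 1/(214 - ⅘) = 1/(1066/5) = 5/1066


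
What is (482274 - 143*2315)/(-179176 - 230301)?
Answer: -151229/409477 ≈ -0.36932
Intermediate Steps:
(482274 - 143*2315)/(-179176 - 230301) = (482274 - 331045)/(-409477) = 151229*(-1/409477) = -151229/409477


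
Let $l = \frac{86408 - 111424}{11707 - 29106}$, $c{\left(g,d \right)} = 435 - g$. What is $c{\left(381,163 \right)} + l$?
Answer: $\frac{964562}{17399} \approx 55.438$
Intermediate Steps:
$l = \frac{25016}{17399}$ ($l = - \frac{25016}{-17399} = \left(-25016\right) \left(- \frac{1}{17399}\right) = \frac{25016}{17399} \approx 1.4378$)
$c{\left(381,163 \right)} + l = \left(435 - 381\right) + \frac{25016}{17399} = 54 + \frac{25016}{17399} = \frac{964562}{17399}$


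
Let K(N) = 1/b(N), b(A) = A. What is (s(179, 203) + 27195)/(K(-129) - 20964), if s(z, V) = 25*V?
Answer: -4162830/2704357 ≈ -1.5393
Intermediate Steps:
K(N) = 1/N
(s(179, 203) + 27195)/(K(-129) - 20964) = (25*203 + 27195)/(1/(-129) - 20964) = (5075 + 27195)/(-1/129 - 20964) = 32270/(-2704357/129) = 32270*(-129/2704357) = -4162830/2704357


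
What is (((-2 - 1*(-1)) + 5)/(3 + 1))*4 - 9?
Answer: -5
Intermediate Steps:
(((-2 - 1*(-1)) + 5)/(3 + 1))*4 - 9 = (((-2 + 1) + 5)/4)*4 - 9 = ((-1 + 5)*(1/4))*4 - 9 = (4*(1/4))*4 - 9 = 1*4 - 9 = 4 - 9 = -5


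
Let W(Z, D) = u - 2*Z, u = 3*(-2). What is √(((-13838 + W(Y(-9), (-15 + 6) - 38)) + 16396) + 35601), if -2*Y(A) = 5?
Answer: √38158 ≈ 195.34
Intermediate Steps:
u = -6
Y(A) = -5/2 (Y(A) = -½*5 = -5/2)
W(Z, D) = -6 - 2*Z
√(((-13838 + W(Y(-9), (-15 + 6) - 38)) + 16396) + 35601) = √(((-13838 + (-6 - 2*(-5/2))) + 16396) + 35601) = √(((-13838 + (-6 + 5)) + 16396) + 35601) = √(((-13838 - 1) + 16396) + 35601) = √((-13839 + 16396) + 35601) = √(2557 + 35601) = √38158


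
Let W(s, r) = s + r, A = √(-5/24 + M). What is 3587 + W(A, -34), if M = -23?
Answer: 3553 + I*√3342/12 ≈ 3553.0 + 4.8175*I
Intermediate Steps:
A = I*√3342/12 (A = √(-5/24 - 23) = √(-557/24) = I*√3342/12 ≈ 4.8175*I)
W(s, r) = r + s
3587 + W(A, -34) = 3587 + (-34 + I*√3342/12) = 3553 + I*√3342/12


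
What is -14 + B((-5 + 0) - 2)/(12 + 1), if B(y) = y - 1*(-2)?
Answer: -187/13 ≈ -14.385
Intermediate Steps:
B(y) = 2 + y (B(y) = y + 2 = 2 + y)
-14 + B((-5 + 0) - 2)/(12 + 1) = -14 + (2 + ((-5 + 0) - 2))/(12 + 1) = -14 + (2 + (-5 - 2))/13 = -14 + (2 - 7)/13 = -14 + (1/13)*(-5) = -14 - 5/13 = -187/13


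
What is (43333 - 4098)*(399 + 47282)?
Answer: 1870764035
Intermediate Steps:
(43333 - 4098)*(399 + 47282) = 39235*47681 = 1870764035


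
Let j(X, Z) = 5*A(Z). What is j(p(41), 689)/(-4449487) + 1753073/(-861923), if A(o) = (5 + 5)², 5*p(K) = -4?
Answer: -7800706485051/3835115183501 ≈ -2.0340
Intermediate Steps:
p(K) = -⅘ (p(K) = (⅕)*(-4) = -⅘)
A(o) = 100 (A(o) = 10² = 100)
j(X, Z) = 500 (j(X, Z) = 5*100 = 500)
j(p(41), 689)/(-4449487) + 1753073/(-861923) = 500/(-4449487) + 1753073/(-861923) = 500*(-1/4449487) + 1753073*(-1/861923) = -500/4449487 - 1753073/861923 = -7800706485051/3835115183501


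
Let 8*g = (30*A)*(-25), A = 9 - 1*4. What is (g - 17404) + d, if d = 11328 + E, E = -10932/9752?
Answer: -31917667/4876 ≈ -6545.9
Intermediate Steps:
E = -2733/2438 (E = -10932*1/9752 = -2733/2438 ≈ -1.1210)
d = 27614931/2438 (d = 11328 - 2733/2438 = 27614931/2438 ≈ 11327.)
A = 5 (A = 9 - 4 = 5)
g = -1875/4 (g = ((30*5)*(-25))/8 = (150*(-25))/8 = (⅛)*(-3750) = -1875/4 ≈ -468.75)
(g - 17404) + d = (-1875/4 - 17404) + 27614931/2438 = -71491/4 + 27614931/2438 = -31917667/4876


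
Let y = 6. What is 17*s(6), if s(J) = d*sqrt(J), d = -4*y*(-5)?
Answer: 2040*sqrt(6) ≈ 4997.0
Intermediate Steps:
d = 120 (d = -4*6*(-5) = -24*(-5) = 120)
s(J) = 120*sqrt(J)
17*s(6) = 17*(120*sqrt(6)) = 2040*sqrt(6)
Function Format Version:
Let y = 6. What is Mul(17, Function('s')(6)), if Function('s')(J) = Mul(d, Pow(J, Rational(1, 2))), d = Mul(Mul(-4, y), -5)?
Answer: Mul(2040, Pow(6, Rational(1, 2))) ≈ 4997.0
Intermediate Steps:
d = 120 (d = Mul(Mul(-4, 6), -5) = Mul(-24, -5) = 120)
Function('s')(J) = Mul(120, Pow(J, Rational(1, 2)))
Mul(17, Function('s')(6)) = Mul(17, Mul(120, Pow(6, Rational(1, 2)))) = Mul(2040, Pow(6, Rational(1, 2)))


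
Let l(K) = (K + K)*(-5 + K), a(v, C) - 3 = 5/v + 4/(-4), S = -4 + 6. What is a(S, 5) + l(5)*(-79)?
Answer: 9/2 ≈ 4.5000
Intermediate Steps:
S = 2
a(v, C) = 2 + 5/v (a(v, C) = 3 + (5/v + 4/(-4)) = 3 + (5/v + 4*(-1/4)) = 3 + (5/v - 1) = 3 + (-1 + 5/v) = 2 + 5/v)
l(K) = 2*K*(-5 + K) (l(K) = (2*K)*(-5 + K) = 2*K*(-5 + K))
a(S, 5) + l(5)*(-79) = (2 + 5/2) + (2*5*(-5 + 5))*(-79) = (2 + 5*(1/2)) + (2*5*0)*(-79) = (2 + 5/2) + 0*(-79) = 9/2 + 0 = 9/2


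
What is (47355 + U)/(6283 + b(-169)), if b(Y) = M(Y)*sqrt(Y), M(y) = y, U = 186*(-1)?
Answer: 296362827/44302898 + 103630293*I/44302898 ≈ 6.6895 + 2.3391*I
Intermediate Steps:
U = -186
b(Y) = Y**(3/2) (b(Y) = Y*sqrt(Y) = Y**(3/2))
(47355 + U)/(6283 + b(-169)) = (47355 - 186)/(6283 + (-169)**(3/2)) = 47169/(6283 - 2197*I) = 47169*((6283 + 2197*I)/44302898) = 47169*(6283 + 2197*I)/44302898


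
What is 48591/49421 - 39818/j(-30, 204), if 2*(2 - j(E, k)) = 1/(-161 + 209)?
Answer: -188903875407/9439411 ≈ -20012.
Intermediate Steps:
j(E, k) = 191/96 (j(E, k) = 2 - 1/(2*(-161 + 209)) = 2 - 1/2/48 = 2 - 1/2*1/48 = 2 - 1/96 = 191/96)
48591/49421 - 39818/j(-30, 204) = 48591/49421 - 39818/191/96 = 48591*(1/49421) - 39818*96/191 = 48591/49421 - 3822528/191 = -188903875407/9439411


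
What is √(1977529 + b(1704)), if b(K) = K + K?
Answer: √1980937 ≈ 1407.5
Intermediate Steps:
b(K) = 2*K
√(1977529 + b(1704)) = √(1977529 + 2*1704) = √(1977529 + 3408) = √1980937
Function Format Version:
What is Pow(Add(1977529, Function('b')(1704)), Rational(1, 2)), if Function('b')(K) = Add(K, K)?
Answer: Pow(1980937, Rational(1, 2)) ≈ 1407.5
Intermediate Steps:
Function('b')(K) = Mul(2, K)
Pow(Add(1977529, Function('b')(1704)), Rational(1, 2)) = Pow(Add(1977529, Mul(2, 1704)), Rational(1, 2)) = Pow(Add(1977529, 3408), Rational(1, 2)) = Pow(1980937, Rational(1, 2))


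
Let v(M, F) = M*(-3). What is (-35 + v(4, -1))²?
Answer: 2209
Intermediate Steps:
v(M, F) = -3*M
(-35 + v(4, -1))² = (-35 - 3*4)² = (-35 - 12)² = (-47)² = 2209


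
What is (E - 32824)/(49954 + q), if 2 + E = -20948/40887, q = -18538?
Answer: -671088805/642252996 ≈ -1.0449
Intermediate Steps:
E = -102722/40887 (E = -2 - 20948/40887 = -102722/40887 ≈ -2.5123)
(E - 32824)/(49954 + q) = (-102722/40887 - 32824)/(49954 - 18538) = -1342177610/40887/31416 = -1342177610/40887*1/31416 = -671088805/642252996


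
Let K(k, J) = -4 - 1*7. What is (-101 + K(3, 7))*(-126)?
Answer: 14112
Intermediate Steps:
K(k, J) = -11 (K(k, J) = -4 - 7 = -11)
(-101 + K(3, 7))*(-126) = (-101 - 11)*(-126) = -112*(-126) = 14112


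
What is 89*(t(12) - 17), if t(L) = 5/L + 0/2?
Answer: -17711/12 ≈ -1475.9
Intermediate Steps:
t(L) = 5/L (t(L) = 5/L + 0*(1/2) = 5/L + 0 = 5/L)
89*(t(12) - 17) = 89*(5/12 - 17) = 89*(-199/12) = -17711/12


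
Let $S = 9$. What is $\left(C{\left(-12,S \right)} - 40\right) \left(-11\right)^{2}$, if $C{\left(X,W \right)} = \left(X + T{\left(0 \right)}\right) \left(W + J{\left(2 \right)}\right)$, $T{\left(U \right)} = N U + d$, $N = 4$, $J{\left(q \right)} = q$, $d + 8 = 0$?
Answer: $-31460$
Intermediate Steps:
$d = -8$ ($d = -8 + 0 = -8$)
$T{\left(U \right)} = -8 + 4 U$ ($T{\left(U \right)} = 4 U - 8 = -8 + 4 U$)
$C{\left(X,W \right)} = \left(-8 + X\right) \left(2 + W\right)$ ($C{\left(X,W \right)} = \left(X + \left(-8 + 4 \cdot 0\right)\right) \left(W + 2\right) = \left(X + \left(-8 + 0\right)\right) \left(2 + W\right) = \left(X - 8\right) \left(2 + W\right) = \left(-8 + X\right) \left(2 + W\right)$)
$\left(C{\left(-12,S \right)} - 40\right) \left(-11\right)^{2} = \left(\left(-16 - 72 + 2 \left(-12\right) + 9 \left(-12\right)\right) - 40\right) \left(-11\right)^{2} = \left(\left(-16 - 72 - 24 - 108\right) - 40\right) 121 = \left(-220 - 40\right) 121 = \left(-260\right) 121 = -31460$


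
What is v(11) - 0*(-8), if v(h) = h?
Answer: 11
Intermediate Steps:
v(11) - 0*(-8) = 11 - 0*(-8) = 11 - 65*0 = 11 + 0 = 11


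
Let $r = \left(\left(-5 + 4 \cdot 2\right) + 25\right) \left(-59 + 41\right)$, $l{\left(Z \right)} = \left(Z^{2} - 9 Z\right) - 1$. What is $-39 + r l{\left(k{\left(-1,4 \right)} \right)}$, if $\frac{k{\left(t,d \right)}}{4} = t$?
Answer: $-25743$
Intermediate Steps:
$k{\left(t,d \right)} = 4 t$
$l{\left(Z \right)} = -1 + Z^{2} - 9 Z$
$r = -504$ ($r = \left(\left(-5 + 8\right) + 25\right) \left(-18\right) = \left(3 + 25\right) \left(-18\right) = 28 \left(-18\right) = -504$)
$-39 + r l{\left(k{\left(-1,4 \right)} \right)} = -39 - 504 \left(-1 + \left(4 \left(-1\right)\right)^{2} - 9 \cdot 4 \left(-1\right)\right) = -39 - 504 \left(-1 + \left(-4\right)^{2} - -36\right) = -39 - 504 \left(-1 + 16 + 36\right) = -39 - 25704 = -25743$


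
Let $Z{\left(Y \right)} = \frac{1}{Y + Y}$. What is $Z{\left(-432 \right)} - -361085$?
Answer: $\frac{311977439}{864} \approx 3.6109 \cdot 10^{5}$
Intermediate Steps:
$Z{\left(Y \right)} = \frac{1}{2 Y}$
$Z{\left(-432 \right)} - -361085 = \frac{1}{2 \left(-432\right)} - -361085 = \frac{1}{2} \left(- \frac{1}{432}\right) + 361085 = - \frac{1}{864} + 361085 = \frac{311977439}{864}$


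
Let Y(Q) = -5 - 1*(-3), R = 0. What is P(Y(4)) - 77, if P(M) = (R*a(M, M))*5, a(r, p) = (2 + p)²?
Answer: -77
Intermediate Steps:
Y(Q) = -2 (Y(Q) = -5 + 3 = -2)
P(M) = 0 (P(M) = (0*(2 + M)²)*5 = 0*5 = 0)
P(Y(4)) - 77 = 0 - 77 = -77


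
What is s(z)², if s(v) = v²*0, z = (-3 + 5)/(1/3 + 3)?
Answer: 0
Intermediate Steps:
z = ⅗ (z = 2/(1*(⅓) + 3) = 2/(⅓ + 3) = 2/(10/3) = 2*(3/10) = ⅗ ≈ 0.60000)
s(v) = 0
s(z)² = 0² = 0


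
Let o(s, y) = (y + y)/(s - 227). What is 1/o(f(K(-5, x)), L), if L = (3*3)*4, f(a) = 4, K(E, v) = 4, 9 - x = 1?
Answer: -223/72 ≈ -3.0972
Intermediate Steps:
x = 8 (x = 9 - 1*1 = 9 - 1 = 8)
L = 36 (L = 9*4 = 36)
o(s, y) = 2*y/(-227 + s) (o(s, y) = (2*y)/(-227 + s) = 2*y/(-227 + s))
1/o(f(K(-5, x)), L) = 1/(2*36/(-227 + 4)) = 1/(2*36/(-223)) = 1/(2*36*(-1/223)) = 1/(-72/223) = -223/72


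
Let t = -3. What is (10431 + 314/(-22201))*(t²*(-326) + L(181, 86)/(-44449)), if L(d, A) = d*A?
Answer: -30204512560667444/986812249 ≈ -3.0608e+7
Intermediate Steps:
L(d, A) = A*d
(10431 + 314/(-22201))*(t²*(-326) + L(181, 86)/(-44449)) = (10431 + 314/(-22201))*((-3)²*(-326) + (86*181)/(-44449)) = (10431 + 314*(-1/22201))*(9*(-326) + 15566*(-1/44449)) = (10431 - 314/22201)*(-2934 - 15566/44449) = (231578317/22201)*(-130428932/44449) = -30204512560667444/986812249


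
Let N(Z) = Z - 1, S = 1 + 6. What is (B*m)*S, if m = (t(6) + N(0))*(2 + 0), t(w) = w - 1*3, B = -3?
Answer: -84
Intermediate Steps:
t(w) = -3 + w (t(w) = w - 3 = -3 + w)
S = 7
N(Z) = -1 + Z
m = 4 (m = ((-3 + 6) + (-1 + 0))*(2 + 0) = (3 - 1)*2 = 2*2 = 4)
(B*m)*S = -3*4*7 = -12*7 = -84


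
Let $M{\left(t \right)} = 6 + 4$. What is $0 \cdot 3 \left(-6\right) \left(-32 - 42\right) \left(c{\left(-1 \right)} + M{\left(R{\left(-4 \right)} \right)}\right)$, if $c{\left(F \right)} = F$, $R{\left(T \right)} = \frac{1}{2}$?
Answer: $0$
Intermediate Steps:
$R{\left(T \right)} = \frac{1}{2}$
$M{\left(t \right)} = 10$
$0 \cdot 3 \left(-6\right) \left(-32 - 42\right) \left(c{\left(-1 \right)} + M{\left(R{\left(-4 \right)} \right)}\right) = 0 \cdot 3 \left(-6\right) \left(-32 - 42\right) \left(-1 + 10\right) = 0 \left(-6\right) \left(\left(-74\right) 9\right) = 0 \left(-666\right) = 0$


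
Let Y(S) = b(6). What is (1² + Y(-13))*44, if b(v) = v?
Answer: 308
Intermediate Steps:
Y(S) = 6
(1² + Y(-13))*44 = (1² + 6)*44 = (1 + 6)*44 = 7*44 = 308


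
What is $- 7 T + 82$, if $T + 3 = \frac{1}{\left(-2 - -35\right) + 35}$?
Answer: $\frac{6997}{68} \approx 102.9$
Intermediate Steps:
$T = - \frac{203}{68}$ ($T = -3 + \frac{1}{\left(-2 - -35\right) + 35} = -3 + \frac{1}{\left(-2 + 35\right) + 35} = -3 + \frac{1}{33 + 35} = -3 + \frac{1}{68} = - \frac{203}{68} \approx -2.9853$)
$- 7 T + 82 = \left(-7\right) \left(- \frac{203}{68}\right) + 82 = \frac{1421}{68} + 82 = \frac{6997}{68}$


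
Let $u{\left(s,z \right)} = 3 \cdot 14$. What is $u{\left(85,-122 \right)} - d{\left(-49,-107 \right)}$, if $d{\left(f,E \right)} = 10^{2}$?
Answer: $-58$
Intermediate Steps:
$u{\left(s,z \right)} = 42$
$d{\left(f,E \right)} = 100$
$u{\left(85,-122 \right)} - d{\left(-49,-107 \right)} = 42 - 100 = -58$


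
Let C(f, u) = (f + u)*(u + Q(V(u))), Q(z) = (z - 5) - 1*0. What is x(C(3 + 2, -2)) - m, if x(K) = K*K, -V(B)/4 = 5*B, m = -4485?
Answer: 14286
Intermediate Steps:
V(B) = -20*B
Q(z) = -5 + z (Q(z) = (-5 + z) + 0 = -5 + z)
C(f, u) = (-5 - 19*u)*(f + u) (C(f, u) = (f + u)*(u + (-5 - 20*u)) = (f + u)*(-5 - 19*u) = (-5 - 19*u)*(f + u))
x(K) = K²
x(C(3 + 2, -2)) - m = (-19*(-2)² - 5*(3 + 2) - 5*(-2) - 19*(3 + 2)*(-2))² - 1*(-4485) = (-19*4 - 5*5 + 10 - 19*5*(-2))² + 4485 = (-76 - 25 + 10 + 190)² + 4485 = 99² + 4485 = 9801 + 4485 = 14286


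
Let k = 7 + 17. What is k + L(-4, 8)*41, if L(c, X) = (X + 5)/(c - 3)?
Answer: -365/7 ≈ -52.143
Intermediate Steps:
k = 24
L(c, X) = (5 + X)/(-3 + c)
k + L(-4, 8)*41 = 24 + ((5 + 8)/(-3 - 4))*41 = 24 + (13/(-7))*41 = 24 - ⅐*13*41 = 24 - 13/7*41 = 24 - 533/7 = -365/7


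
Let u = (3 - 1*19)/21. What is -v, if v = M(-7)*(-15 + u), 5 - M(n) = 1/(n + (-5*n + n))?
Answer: 34424/441 ≈ 78.059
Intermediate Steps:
M(n) = 5 + 1/(3*n) (M(n) = 5 - 1/(n + (-5*n + n)) = 5 - 1/(n - 4*n) = 5 - 1/((-3*n)) = 5 - (-1)/(3*n) = 5 + 1/(3*n))
u = -16/21 (u = (3 - 19)*(1/21) = -16*1/21 = -16/21 ≈ -0.76190)
v = -34424/441 (v = (5 + (⅓)/(-7))*(-15 - 16/21) = (5 + (⅓)*(-⅐))*(-331/21) = (5 - 1/21)*(-331/21) = (104/21)*(-331/21) = -34424/441 ≈ -78.059)
-v = -1*(-34424/441) = 34424/441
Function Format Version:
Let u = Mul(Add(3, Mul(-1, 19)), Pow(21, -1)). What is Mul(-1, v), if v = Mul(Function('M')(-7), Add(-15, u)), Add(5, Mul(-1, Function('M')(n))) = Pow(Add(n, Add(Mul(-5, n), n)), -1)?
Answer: Rational(34424, 441) ≈ 78.059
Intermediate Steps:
Function('M')(n) = Add(5, Mul(Rational(1, 3), Pow(n, -1))) (Function('M')(n) = Add(5, Mul(-1, Pow(Add(n, Add(Mul(-5, n), n)), -1))) = Add(5, Mul(-1, Pow(Add(n, Mul(-4, n)), -1))) = Add(5, Mul(-1, Pow(Mul(-3, n), -1))) = Add(5, Mul(-1, Mul(Rational(-1, 3), Pow(n, -1)))) = Add(5, Mul(Rational(1, 3), Pow(n, -1))))
u = Rational(-16, 21) (u = Mul(Add(3, -19), Rational(1, 21)) = Mul(-16, Rational(1, 21)) = Rational(-16, 21) ≈ -0.76190)
v = Rational(-34424, 441) (v = Mul(Add(5, Mul(Rational(1, 3), Pow(-7, -1))), Add(-15, Rational(-16, 21))) = Mul(Add(5, Mul(Rational(1, 3), Rational(-1, 7))), Rational(-331, 21)) = Mul(Add(5, Rational(-1, 21)), Rational(-331, 21)) = Mul(Rational(104, 21), Rational(-331, 21)) = Rational(-34424, 441) ≈ -78.059)
Mul(-1, v) = Mul(-1, Rational(-34424, 441)) = Rational(34424, 441)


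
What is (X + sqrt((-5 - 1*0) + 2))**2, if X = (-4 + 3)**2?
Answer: (1 + I*sqrt(3))**2 ≈ -2.0 + 3.4641*I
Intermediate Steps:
X = 1 (X = (-1)**2 = 1)
(X + sqrt((-5 - 1*0) + 2))**2 = (1 + sqrt((-5 - 1*0) + 2))**2 = (1 + sqrt((-5 + 0) + 2))**2 = (1 + sqrt(-5 + 2))**2 = (1 + sqrt(-3))**2 = (1 + I*sqrt(3))**2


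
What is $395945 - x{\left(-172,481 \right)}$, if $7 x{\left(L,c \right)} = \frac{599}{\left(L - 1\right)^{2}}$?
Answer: $\frac{82951664736}{209503} \approx 3.9595 \cdot 10^{5}$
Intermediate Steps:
$x{\left(L,c \right)} = \frac{599}{7 \left(-1 + L\right)^{2}}$ ($x{\left(L,c \right)} = \frac{599 \frac{1}{\left(L - 1\right)^{2}}}{7} = \frac{599 \frac{1}{\left(-1 + L\right)^{2}}}{7} = \frac{599}{7 \left(-1 + L\right)^{2}}$)
$395945 - x{\left(-172,481 \right)} = 395945 - \frac{599}{7 \left(-1 - 172\right)^{2}} = 395945 - \frac{599}{7 \cdot 29929} = 395945 - \frac{599}{7} \cdot \frac{1}{29929} = 395945 - \frac{599}{209503} = \frac{82951664736}{209503}$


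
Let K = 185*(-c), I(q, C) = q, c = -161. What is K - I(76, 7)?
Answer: 29709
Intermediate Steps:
K = 29785 (K = 185*(-1*(-161)) = 185*161 = 29785)
K - I(76, 7) = 29785 - 1*76 = 29785 - 76 = 29709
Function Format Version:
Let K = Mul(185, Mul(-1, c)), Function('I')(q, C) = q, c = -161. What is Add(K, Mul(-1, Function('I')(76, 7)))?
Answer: 29709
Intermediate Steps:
K = 29785 (K = Mul(185, Mul(-1, -161)) = Mul(185, 161) = 29785)
Add(K, Mul(-1, Function('I')(76, 7))) = Add(29785, Mul(-1, 76)) = Add(29785, -76) = 29709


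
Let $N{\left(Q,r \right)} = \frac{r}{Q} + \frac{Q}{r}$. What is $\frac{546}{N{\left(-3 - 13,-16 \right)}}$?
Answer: $273$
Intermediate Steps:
$N{\left(Q,r \right)} = \frac{Q}{r} + \frac{r}{Q}$
$\frac{546}{N{\left(-3 - 13,-16 \right)}} = \frac{546}{\frac{-3 - 13}{-16} - \frac{16}{-3 - 13}} = \frac{546}{\left(-3 - 13\right) \left(- \frac{1}{16}\right) - \frac{16}{-3 - 13}} = \frac{546}{\left(-16\right) \left(- \frac{1}{16}\right) - \frac{16}{-16}} = \frac{546}{1 - -1} = \frac{546}{1 + 1} = \frac{546}{2} = 546 \cdot \frac{1}{2} = 273$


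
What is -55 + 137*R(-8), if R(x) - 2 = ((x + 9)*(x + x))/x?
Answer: 493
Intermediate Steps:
R(x) = 20 + 2*x (R(x) = 2 + ((x + 9)*(x + x))/x = 2 + ((9 + x)*(2*x))/x = 2 + (2*x*(9 + x))/x = 2 + (18 + 2*x) = 20 + 2*x)
-55 + 137*R(-8) = -55 + 137*(20 + 2*(-8)) = -55 + 137*(20 - 16) = -55 + 137*4 = -55 + 548 = 493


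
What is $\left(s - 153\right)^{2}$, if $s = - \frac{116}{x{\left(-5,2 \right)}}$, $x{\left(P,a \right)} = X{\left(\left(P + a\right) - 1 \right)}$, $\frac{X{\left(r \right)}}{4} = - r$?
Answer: $\frac{410881}{16} \approx 25680.0$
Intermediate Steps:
$X{\left(r \right)} = - 4 r$ ($X{\left(r \right)} = 4 \left(- r\right) = - 4 r$)
$x{\left(P,a \right)} = 4 - 4 P - 4 a$ ($x{\left(P,a \right)} = - 4 \left(\left(P + a\right) - 1\right) = - 4 \left(-1 + P + a\right) = 4 - 4 P - 4 a$)
$s = - \frac{29}{4}$ ($s = - \frac{116}{4 - -20 - 8} = - \frac{116}{4 + 20 - 8} = - \frac{116}{16} = \left(-116\right) \frac{1}{16} = - \frac{29}{4} \approx -7.25$)
$\left(s - 153\right)^{2} = \left(- \frac{29}{4} - 153\right)^{2} = \left(- \frac{641}{4}\right)^{2} = \frac{410881}{16}$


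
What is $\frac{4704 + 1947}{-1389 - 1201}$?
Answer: $- \frac{6651}{2590} \approx -2.568$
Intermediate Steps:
$\frac{4704 + 1947}{-1389 - 1201} = \frac{6651}{-2590} = 6651 \left(- \frac{1}{2590}\right) = - \frac{6651}{2590}$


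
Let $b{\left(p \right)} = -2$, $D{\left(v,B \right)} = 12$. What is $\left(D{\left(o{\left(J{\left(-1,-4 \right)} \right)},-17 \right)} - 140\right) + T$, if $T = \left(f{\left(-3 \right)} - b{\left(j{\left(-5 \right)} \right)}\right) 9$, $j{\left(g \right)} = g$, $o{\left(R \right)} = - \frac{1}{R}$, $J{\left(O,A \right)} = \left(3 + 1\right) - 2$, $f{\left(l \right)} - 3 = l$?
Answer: $-110$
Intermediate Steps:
$f{\left(l \right)} = 3 + l$
$J{\left(O,A \right)} = 2$ ($J{\left(O,A \right)} = 4 - 2 = 2$)
$T = 18$ ($T = \left(\left(3 - 3\right) - -2\right) 9 = \left(0 + 2\right) 9 = 2 \cdot 9 = 18$)
$\left(D{\left(o{\left(J{\left(-1,-4 \right)} \right)},-17 \right)} - 140\right) + T = \left(12 - 140\right) + 18 = -128 + 18 = -110$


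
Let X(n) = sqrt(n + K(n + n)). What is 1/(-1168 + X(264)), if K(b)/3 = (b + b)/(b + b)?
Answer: -1168/1363957 - sqrt(267)/1363957 ≈ -0.00086831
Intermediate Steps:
K(b) = 3 (K(b) = 3*((b + b)/(b + b)) = 3*((2*b)/((2*b))) = 3*((2*b)*(1/(2*b))) = 3*1 = 3)
X(n) = sqrt(3 + n) (X(n) = sqrt(n + 3) = sqrt(3 + n))
1/(-1168 + X(264)) = 1/(-1168 + sqrt(3 + 264)) = 1/(-1168 + sqrt(267))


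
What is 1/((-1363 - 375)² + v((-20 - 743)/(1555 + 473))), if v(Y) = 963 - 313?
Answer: 1/3021294 ≈ 3.3098e-7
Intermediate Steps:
v(Y) = 650
1/((-1363 - 375)² + v((-20 - 743)/(1555 + 473))) = 1/((-1363 - 375)² + 650) = 1/((-1738)² + 650) = 1/(3020644 + 650) = 1/3021294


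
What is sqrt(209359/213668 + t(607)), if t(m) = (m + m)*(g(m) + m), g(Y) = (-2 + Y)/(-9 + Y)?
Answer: sqrt(4456622559083612099)/2457182 ≈ 859.14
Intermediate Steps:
g(Y) = (-2 + Y)/(-9 + Y)
t(m) = 2*m*(m + (-2 + m)/(-9 + m)) (t(m) = (m + m)*((-2 + m)/(-9 + m) + m) = (2*m)*(m + (-2 + m)/(-9 + m)) = 2*m*(m + (-2 + m)/(-9 + m)))
sqrt(209359/213668 + t(607)) = sqrt(209359/213668 + 2*607*(-2 + 607 + 607*(-9 + 607))/(-9 + 607)) = sqrt(209359*(1/213668) + 2*607*(-2 + 607 + 607*598)/598) = sqrt(209359/213668 + 2*607*(1/598)*(-2 + 607 + 362986)) = sqrt(209359/213668 + 2*607*(1/598)*363591) = sqrt(209359/213668 + 220699737/299) = sqrt(3627425692589/4914364) = sqrt(4456622559083612099)/2457182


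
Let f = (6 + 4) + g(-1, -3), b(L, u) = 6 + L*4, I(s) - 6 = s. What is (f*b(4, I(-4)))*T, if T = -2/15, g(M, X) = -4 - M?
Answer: -308/15 ≈ -20.533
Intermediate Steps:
I(s) = 6 + s
b(L, u) = 6 + 4*L
f = 7 (f = (6 + 4) + (-4 - 1*(-1)) = 10 + (-4 + 1) = 10 - 3 = 7)
T = -2/15 (T = -2*1/15 = -2/15 ≈ -0.13333)
(f*b(4, I(-4)))*T = (7*(6 + 4*4))*(-2/15) = (7*(6 + 16))*(-2/15) = (7*22)*(-2/15) = 154*(-2/15) = -308/15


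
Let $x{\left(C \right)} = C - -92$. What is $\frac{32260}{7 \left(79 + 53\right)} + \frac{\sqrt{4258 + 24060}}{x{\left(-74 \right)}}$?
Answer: $\frac{8065}{231} + \frac{\sqrt{28318}}{18} \approx 44.262$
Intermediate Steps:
$x{\left(C \right)} = 92 + C$ ($x{\left(C \right)} = C + 92 = 92 + C$)
$\frac{32260}{7 \left(79 + 53\right)} + \frac{\sqrt{4258 + 24060}}{x{\left(-74 \right)}} = \frac{32260}{7 \left(79 + 53\right)} + \frac{\sqrt{4258 + 24060}}{92 - 74} = \frac{32260}{7 \cdot 132} + \frac{\sqrt{28318}}{18} = \frac{32260}{924} + \sqrt{28318} \cdot \frac{1}{18} = 32260 \cdot \frac{1}{924} + \frac{\sqrt{28318}}{18} = \frac{8065}{231} + \frac{\sqrt{28318}}{18}$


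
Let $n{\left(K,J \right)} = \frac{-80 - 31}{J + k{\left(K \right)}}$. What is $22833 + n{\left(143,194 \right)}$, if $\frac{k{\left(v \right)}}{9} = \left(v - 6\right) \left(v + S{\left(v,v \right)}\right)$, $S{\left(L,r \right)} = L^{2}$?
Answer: $\frac{579732838179}{25390130} \approx 22833.0$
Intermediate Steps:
$k{\left(v \right)} = 9 \left(-6 + v\right) \left(v + v^{2}\right)$ ($k{\left(v \right)} = 9 \left(v - 6\right) \left(v + v^{2}\right) = 9 \left(-6 + v\right) \left(v + v^{2}\right)$)
$n{\left(K,J \right)} = - \frac{111}{J + 9 K \left(-6 + K^{2} - 5 K\right)}$ ($n{\left(K,J \right)} = \frac{-80 - 31}{J + 9 K \left(-6 + K^{2} - 5 K\right)} = - \frac{111}{J + 9 K \left(-6 + K^{2} - 5 K\right)}$)
$22833 + n{\left(143,194 \right)} = 22833 - \frac{111}{194 - 7722 - 45 \cdot 143^{2} + 9 \cdot 143^{3}} = 22833 - \frac{111}{194 - 7722 - 920205 + 9 \cdot 2924207} = 22833 - \frac{111}{194 - 7722 - 920205 + 26317863} = 22833 - \frac{111}{25390130} = \frac{579732838179}{25390130}$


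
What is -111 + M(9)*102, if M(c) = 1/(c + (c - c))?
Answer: -299/3 ≈ -99.667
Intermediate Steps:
M(c) = 1/c (M(c) = 1/(c + 0) = 1/c)
-111 + M(9)*102 = -111 + 102/9 = -111 + (1/9)*102 = -111 + 34/3 = -299/3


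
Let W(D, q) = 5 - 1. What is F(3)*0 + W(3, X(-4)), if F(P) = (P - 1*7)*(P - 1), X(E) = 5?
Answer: 4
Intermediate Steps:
F(P) = (-1 + P)*(-7 + P) (F(P) = (P - 7)*(-1 + P) = (-7 + P)*(-1 + P) = (-1 + P)*(-7 + P))
W(D, q) = 4
F(3)*0 + W(3, X(-4)) = (7 + 3² - 8*3)*0 + 4 = (7 + 9 - 24)*0 + 4 = -8*0 + 4 = 0 + 4 = 4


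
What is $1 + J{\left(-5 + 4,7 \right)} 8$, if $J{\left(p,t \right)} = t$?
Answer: $57$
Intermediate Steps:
$1 + J{\left(-5 + 4,7 \right)} 8 = 1 + 7 \cdot 8 = 1 + 56 = 57$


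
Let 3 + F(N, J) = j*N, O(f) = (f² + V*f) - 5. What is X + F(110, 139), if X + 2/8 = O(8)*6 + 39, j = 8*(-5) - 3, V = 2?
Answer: -16977/4 ≈ -4244.3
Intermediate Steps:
j = -43 (j = -40 - 3 = -43)
O(f) = -5 + f² + 2*f (O(f) = (f² + 2*f) - 5 = -5 + f² + 2*f)
F(N, J) = -3 - 43*N
X = 1955/4 (X = -¼ + ((-5 + 8² + 2*8)*6 + 39) = -¼ + ((-5 + 64 + 16)*6 + 39) = -¼ + (75*6 + 39) = -¼ + (450 + 39) = -¼ + 489 = 1955/4 ≈ 488.75)
X + F(110, 139) = 1955/4 + (-3 - 43*110) = 1955/4 + (-3 - 4730) = 1955/4 - 4733 = -16977/4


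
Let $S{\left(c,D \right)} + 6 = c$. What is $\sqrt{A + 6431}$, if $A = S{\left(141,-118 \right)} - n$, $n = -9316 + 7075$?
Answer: $\sqrt{8807} \approx 93.846$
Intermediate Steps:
$n = -2241$
$S{\left(c,D \right)} = -6 + c$
$A = 2376$ ($A = \left(-6 + 141\right) - -2241 = 135 + 2241 = 2376$)
$\sqrt{A + 6431} = \sqrt{2376 + 6431} = \sqrt{8807}$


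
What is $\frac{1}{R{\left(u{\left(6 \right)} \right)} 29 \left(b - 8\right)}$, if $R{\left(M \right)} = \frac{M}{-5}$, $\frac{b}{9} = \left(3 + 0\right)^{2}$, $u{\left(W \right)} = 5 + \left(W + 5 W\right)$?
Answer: $- \frac{5}{86797} \approx -5.7606 \cdot 10^{-5}$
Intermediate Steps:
$u{\left(W \right)} = 5 + 6 W$
$b = 81$ ($b = 9 \left(3 + 0\right)^{2} = 9 \cdot 3^{2} = 9 \cdot 9 = 81$)
$R{\left(M \right)} = - \frac{M}{5}$ ($R{\left(M \right)} = M \left(- \frac{1}{5}\right) = - \frac{M}{5}$)
$\frac{1}{R{\left(u{\left(6 \right)} \right)} 29 \left(b - 8\right)} = \frac{1}{- \frac{5 + 6 \cdot 6}{5} \cdot 29 \left(81 - 8\right)} = \frac{1}{- \frac{5 + 36}{5} \cdot 29 \cdot 73} = \frac{1}{\left(- \frac{1}{5}\right) 41 \cdot 29 \cdot 73} = \frac{1}{\left(- \frac{41}{5}\right) 29 \cdot 73} = \frac{1}{\left(- \frac{1189}{5}\right) 73} = \frac{1}{- \frac{86797}{5}} = - \frac{5}{86797}$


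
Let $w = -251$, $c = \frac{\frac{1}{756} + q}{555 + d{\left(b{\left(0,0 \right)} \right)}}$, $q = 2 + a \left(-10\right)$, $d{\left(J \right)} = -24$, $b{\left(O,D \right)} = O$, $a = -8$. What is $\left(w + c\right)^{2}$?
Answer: $\frac{10140176422624249}{161150862096} \approx 62924.0$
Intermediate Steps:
$q = 82$ ($q = 2 - -80 = 2 + 80 = 82$)
$c = \frac{61993}{401436}$ ($c = \frac{\frac{1}{756} + 82}{555 - 24} = \frac{\frac{1}{756} + 82}{531} = \frac{61993}{756} \cdot \frac{1}{531} = \frac{61993}{401436} \approx 0.15443$)
$\left(w + c\right)^{2} = \left(-251 + \frac{61993}{401436}\right)^{2} = \left(- \frac{100698443}{401436}\right)^{2} = \frac{10140176422624249}{161150862096}$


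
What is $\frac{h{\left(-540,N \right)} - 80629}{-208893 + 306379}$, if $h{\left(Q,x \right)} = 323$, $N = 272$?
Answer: $- \frac{40153}{48743} \approx -0.82377$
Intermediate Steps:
$\frac{h{\left(-540,N \right)} - 80629}{-208893 + 306379} = \frac{323 - 80629}{-208893 + 306379} = - \frac{80306}{97486} = \left(-80306\right) \frac{1}{97486} = - \frac{40153}{48743}$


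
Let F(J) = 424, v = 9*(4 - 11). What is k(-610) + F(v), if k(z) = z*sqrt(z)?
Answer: 424 - 610*I*sqrt(610) ≈ 424.0 - 15066.0*I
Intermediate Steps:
v = -63 (v = 9*(-7) = -63)
k(z) = z**(3/2)
k(-610) + F(v) = (-610)**(3/2) + 424 = -610*I*sqrt(610) + 424 = 424 - 610*I*sqrt(610)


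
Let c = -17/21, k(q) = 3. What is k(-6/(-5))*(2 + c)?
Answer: 25/7 ≈ 3.5714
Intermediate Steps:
c = -17/21 (c = -17*1/21 = -17/21 ≈ -0.80952)
k(-6/(-5))*(2 + c) = 3*(2 - 17/21) = 3*(25/21) = 25/7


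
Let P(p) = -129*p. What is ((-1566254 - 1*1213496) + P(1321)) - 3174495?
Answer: -6124654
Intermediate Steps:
((-1566254 - 1*1213496) + P(1321)) - 3174495 = ((-1566254 - 1*1213496) - 129*1321) - 3174495 = ((-1566254 - 1213496) - 170409) - 3174495 = (-2779750 - 170409) - 3174495 = -2950159 - 3174495 = -6124654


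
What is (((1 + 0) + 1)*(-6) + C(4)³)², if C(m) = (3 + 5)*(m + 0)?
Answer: 1072955536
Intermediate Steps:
C(m) = 8*m
(((1 + 0) + 1)*(-6) + C(4)³)² = (((1 + 0) + 1)*(-6) + (8*4)³)² = ((1 + 1)*(-6) + 32³)² = (2*(-6) + 32768)² = (-12 + 32768)² = 32756² = 1072955536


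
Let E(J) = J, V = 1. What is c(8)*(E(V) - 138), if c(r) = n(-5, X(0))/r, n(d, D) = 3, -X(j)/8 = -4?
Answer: -411/8 ≈ -51.375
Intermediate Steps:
X(j) = 32 (X(j) = -8*(-4) = 32)
c(r) = 3/r
c(8)*(E(V) - 138) = (3/8)*(1 - 138) = (3*(1/8))*(-137) = (3/8)*(-137) = -411/8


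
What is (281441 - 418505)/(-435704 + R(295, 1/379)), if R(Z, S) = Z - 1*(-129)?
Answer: 17133/54410 ≈ 0.31489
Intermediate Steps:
R(Z, S) = 129 + Z (R(Z, S) = Z + 129 = 129 + Z)
(281441 - 418505)/(-435704 + R(295, 1/379)) = (281441 - 418505)/(-435704 + (129 + 295)) = -137064/(-435704 + 424) = -137064/(-435280) = -137064*(-1/435280) = 17133/54410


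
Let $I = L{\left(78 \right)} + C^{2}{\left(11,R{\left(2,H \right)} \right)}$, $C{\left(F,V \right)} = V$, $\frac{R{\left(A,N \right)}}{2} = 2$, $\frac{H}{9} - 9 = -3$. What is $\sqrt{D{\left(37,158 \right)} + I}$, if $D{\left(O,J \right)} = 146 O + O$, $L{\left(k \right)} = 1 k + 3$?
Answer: $4 \sqrt{346} \approx 74.404$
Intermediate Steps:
$H = 54$ ($H = 81 + 9 \left(-3\right) = 81 - 27 = 54$)
$R{\left(A,N \right)} = 4$ ($R{\left(A,N \right)} = 2 \cdot 2 = 4$)
$L{\left(k \right)} = 3 + k$ ($L{\left(k \right)} = k + 3 = 3 + k$)
$D{\left(O,J \right)} = 147 O$
$I = 97$ ($I = \left(3 + 78\right) + 4^{2} = 81 + 16 = 97$)
$\sqrt{D{\left(37,158 \right)} + I} = \sqrt{147 \cdot 37 + 97} = \sqrt{5439 + 97} = \sqrt{5536} = 4 \sqrt{346}$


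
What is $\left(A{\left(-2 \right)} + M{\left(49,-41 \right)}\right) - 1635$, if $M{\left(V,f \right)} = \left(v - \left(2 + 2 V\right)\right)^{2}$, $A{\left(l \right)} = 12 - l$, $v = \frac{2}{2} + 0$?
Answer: $8180$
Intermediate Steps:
$v = 1$ ($v = 2 \cdot \frac{1}{2} + 0 = 1 + 0 = 1$)
$M{\left(V,f \right)} = \left(-1 - 2 V\right)^{2}$ ($M{\left(V,f \right)} = \left(1 - \left(2 + 2 V\right)\right)^{2} = \left(-1 - 2 V\right)^{2}$)
$\left(A{\left(-2 \right)} + M{\left(49,-41 \right)}\right) - 1635 = \left(\left(12 - -2\right) + \left(1 + 2 \cdot 49\right)^{2}\right) - 1635 = \left(\left(12 + 2\right) + \left(1 + 98\right)^{2}\right) - 1635 = \left(14 + 99^{2}\right) - 1635 = \left(14 + 9801\right) - 1635 = 9815 - 1635 = 8180$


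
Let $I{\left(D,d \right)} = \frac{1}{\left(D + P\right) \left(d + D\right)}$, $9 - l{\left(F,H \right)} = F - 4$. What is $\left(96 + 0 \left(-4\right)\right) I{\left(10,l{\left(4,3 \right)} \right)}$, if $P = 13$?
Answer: $\frac{96}{437} \approx 0.21968$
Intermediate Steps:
$l{\left(F,H \right)} = 13 - F$ ($l{\left(F,H \right)} = 9 - \left(F - 4\right) = 9 - \left(-4 + F\right) = 13 - F$)
$I{\left(D,d \right)} = \frac{1}{\left(13 + D\right) \left(D + d\right)}$ ($I{\left(D,d \right)} = \frac{1}{\left(D + 13\right) \left(d + D\right)} = \frac{1}{\left(13 + D\right) \left(D + d\right)}$)
$\left(96 + 0 \left(-4\right)\right) I{\left(10,l{\left(4,3 \right)} \right)} = \frac{96 + 0 \left(-4\right)}{10^{2} + 13 \cdot 10 + 13 \left(13 - 4\right) + 10 \left(13 - 4\right)} = \frac{96 + 0}{100 + 130 + 13 \left(13 - 4\right) + 10 \left(13 - 4\right)} = \frac{96}{100 + 130 + 13 \cdot 9 + 10 \cdot 9} = \frac{96}{100 + 130 + 117 + 90} = \frac{96}{437}$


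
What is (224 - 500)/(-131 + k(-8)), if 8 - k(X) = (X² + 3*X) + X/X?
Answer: 69/41 ≈ 1.6829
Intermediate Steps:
k(X) = 7 - X² - 3*X (k(X) = 8 - ((X² + 3*X) + X/X) = 8 - ((X² + 3*X) + 1) = 8 - (1 + X² + 3*X) = 8 + (-1 - X² - 3*X) = 7 - X² - 3*X)
(224 - 500)/(-131 + k(-8)) = (224 - 500)/(-131 + (7 - 1*(-8)² - 3*(-8))) = -276/(-131 + (7 - 1*64 + 24)) = -276/(-131 + (7 - 64 + 24)) = -276/(-131 - 33) = -276/(-164) = -276*(-1/164) = 69/41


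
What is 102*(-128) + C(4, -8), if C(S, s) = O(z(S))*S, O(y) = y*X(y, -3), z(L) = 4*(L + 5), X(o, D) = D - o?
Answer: -18672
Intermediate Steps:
z(L) = 20 + 4*L (z(L) = 4*(5 + L) = 20 + 4*L)
O(y) = y*(-3 - y)
C(S, s) = -S*(20 + 4*S)*(23 + 4*S) (C(S, s) = (-(20 + 4*S)*(3 + (20 + 4*S)))*S = (-(20 + 4*S)*(23 + 4*S))*S = -S*(20 + 4*S)*(23 + 4*S))
102*(-128) + C(4, -8) = 102*(-128) - 4*4*(5 + 4)*(23 + 4*4) = -13056 - 4*4*9*(23 + 16) = -13056 - 4*4*9*39 = -13056 - 5616 = -18672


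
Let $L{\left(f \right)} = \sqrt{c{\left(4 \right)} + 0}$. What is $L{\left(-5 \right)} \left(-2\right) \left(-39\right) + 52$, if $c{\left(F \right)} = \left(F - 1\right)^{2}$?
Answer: $286$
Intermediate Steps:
$c{\left(F \right)} = \left(-1 + F\right)^{2}$
$L{\left(f \right)} = 3$ ($L{\left(f \right)} = \sqrt{\left(-1 + 4\right)^{2} + 0} = \sqrt{3^{2} + 0} = \sqrt{9 + 0} = \sqrt{9} = 3$)
$L{\left(-5 \right)} \left(-2\right) \left(-39\right) + 52 = 3 \left(-2\right) \left(-39\right) + 52 = \left(-6\right) \left(-39\right) + 52 = 234 + 52 = 286$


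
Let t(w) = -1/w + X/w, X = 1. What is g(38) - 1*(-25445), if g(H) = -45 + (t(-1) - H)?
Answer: 25362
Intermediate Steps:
t(w) = 0 (t(w) = -1/w + 1/w = 0)
g(H) = -45 - H (g(H) = -45 + (0 - H) = -45 - H)
g(38) - 1*(-25445) = (-45 - 1*38) - 1*(-25445) = (-45 - 38) + 25445 = -83 + 25445 = 25362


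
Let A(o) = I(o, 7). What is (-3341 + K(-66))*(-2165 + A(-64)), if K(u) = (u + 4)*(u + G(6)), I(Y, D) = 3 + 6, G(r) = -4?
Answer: -2153844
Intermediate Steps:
I(Y, D) = 9
A(o) = 9
K(u) = (-4 + u)*(4 + u) (K(u) = (u + 4)*(u - 4) = (4 + u)*(-4 + u) = (-4 + u)*(4 + u))
(-3341 + K(-66))*(-2165 + A(-64)) = (-3341 + (-16 + (-66)²))*(-2165 + 9) = (-3341 + (-16 + 4356))*(-2156) = (-3341 + 4340)*(-2156) = 999*(-2156) = -2153844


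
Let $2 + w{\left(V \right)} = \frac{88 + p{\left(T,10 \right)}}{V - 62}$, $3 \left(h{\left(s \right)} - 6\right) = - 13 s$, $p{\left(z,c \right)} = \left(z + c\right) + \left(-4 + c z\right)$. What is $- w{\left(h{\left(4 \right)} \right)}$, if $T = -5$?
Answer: $\frac{557}{220} \approx 2.5318$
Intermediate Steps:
$p{\left(z,c \right)} = -4 + c + z + c z$ ($p{\left(z,c \right)} = \left(c + z\right) + \left(-4 + c z\right) = -4 + c + z + c z$)
$h{\left(s \right)} = 6 - \frac{13 s}{3}$ ($h{\left(s \right)} = 6 + \frac{\left(-13\right) s}{3} = 6 - \frac{13 s}{3}$)
$w{\left(V \right)} = -2 + \frac{39}{-62 + V}$ ($w{\left(V \right)} = -2 + \frac{88 + \left(-4 + 10 - 5 + 10 \left(-5\right)\right)}{V - 62} = -2 + \frac{88 - 49}{-62 + V} = -2 + \frac{39}{-62 + V}$)
$- w{\left(h{\left(4 \right)} \right)} = - \frac{163 - 2 \left(6 - \frac{52}{3}\right)}{-62 + \left(6 - \frac{52}{3}\right)} = - \frac{163 - - \frac{68}{3}}{-62 - \frac{34}{3}} = - \frac{163 + \frac{68}{3}}{- \frac{220}{3}} = - \frac{\left(-3\right) 557}{220 \cdot 3} = \left(-1\right) \left(- \frac{557}{220}\right) = \frac{557}{220}$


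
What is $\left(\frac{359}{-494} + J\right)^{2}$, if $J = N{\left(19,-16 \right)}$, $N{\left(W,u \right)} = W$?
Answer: $\frac{81486729}{244036} \approx 333.91$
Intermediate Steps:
$J = 19$
$\left(\frac{359}{-494} + J\right)^{2} = \left(\frac{359}{-494} + 19\right)^{2} = \left(359 \left(- \frac{1}{494}\right) + 19\right)^{2} = \left(- \frac{359}{494} + 19\right)^{2} = \left(\frac{9027}{494}\right)^{2} = \frac{81486729}{244036}$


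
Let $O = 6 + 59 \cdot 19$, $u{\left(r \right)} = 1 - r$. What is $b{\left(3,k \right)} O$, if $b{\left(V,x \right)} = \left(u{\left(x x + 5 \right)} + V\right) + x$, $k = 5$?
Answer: $-23667$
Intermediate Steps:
$b{\left(V,x \right)} = -4 + V + x - x^{2}$ ($b{\left(V,x \right)} = \left(\left(1 - \left(x x + 5\right)\right) + V\right) + x = \left(\left(1 - \left(x^{2} + 5\right)\right) + V\right) + x = \left(\left(1 - \left(5 + x^{2}\right)\right) + V\right) + x = \left(\left(-4 - x^{2}\right) + V\right) + x = \left(-4 + V - x^{2}\right) + x = -4 + V + x - x^{2}$)
$O = 1127$ ($O = 6 + 1121 = 1127$)
$b{\left(3,k \right)} O = \left(-4 + 3 + 5 - 5^{2}\right) 1127 = \left(-4 + 3 + 5 - 25\right) 1127 = \left(-21\right) 1127 = -23667$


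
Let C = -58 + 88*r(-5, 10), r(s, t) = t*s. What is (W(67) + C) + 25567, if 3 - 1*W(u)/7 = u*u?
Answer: -10293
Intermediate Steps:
r(s, t) = s*t
W(u) = 21 - 7*u² (W(u) = 21 - 7*u*u = 21 - 7*u²)
C = -4458 (C = -58 + 88*(-5*10) = -58 + 88*(-50) = -58 - 4400 = -4458)
(W(67) + C) + 25567 = ((21 - 7*67²) - 4458) + 25567 = ((21 - 7*4489) - 4458) + 25567 = ((21 - 31423) - 4458) + 25567 = (-31402 - 4458) + 25567 = -35860 + 25567 = -10293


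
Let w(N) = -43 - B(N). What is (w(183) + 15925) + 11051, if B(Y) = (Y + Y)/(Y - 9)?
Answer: 780996/29 ≈ 26931.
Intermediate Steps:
B(Y) = 2*Y/(-9 + Y) (B(Y) = (2*Y)/(-9 + Y) = 2*Y/(-9 + Y))
w(N) = -43 - 2*N/(-9 + N)
(w(183) + 15925) + 11051 = (9*(43 - 5*183)/(-9 + 183) + 15925) + 11051 = (9*(43 - 915)/174 + 15925) + 11051 = (9*(1/174)*(-872) + 15925) + 11051 = (-1308/29 + 15925) + 11051 = 460517/29 + 11051 = 780996/29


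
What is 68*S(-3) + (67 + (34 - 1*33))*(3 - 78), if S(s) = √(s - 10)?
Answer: -5100 + 68*I*√13 ≈ -5100.0 + 245.18*I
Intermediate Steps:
S(s) = √(-10 + s)
68*S(-3) + (67 + (34 - 1*33))*(3 - 78) = 68*√(-10 - 3) + (67 + (34 - 1*33))*(3 - 78) = 68*√(-13) + (67 + (34 - 33))*(-75) = 68*(I*√13) + (67 + 1)*(-75) = 68*I*√13 + 68*(-75) = 68*I*√13 - 5100 = -5100 + 68*I*√13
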